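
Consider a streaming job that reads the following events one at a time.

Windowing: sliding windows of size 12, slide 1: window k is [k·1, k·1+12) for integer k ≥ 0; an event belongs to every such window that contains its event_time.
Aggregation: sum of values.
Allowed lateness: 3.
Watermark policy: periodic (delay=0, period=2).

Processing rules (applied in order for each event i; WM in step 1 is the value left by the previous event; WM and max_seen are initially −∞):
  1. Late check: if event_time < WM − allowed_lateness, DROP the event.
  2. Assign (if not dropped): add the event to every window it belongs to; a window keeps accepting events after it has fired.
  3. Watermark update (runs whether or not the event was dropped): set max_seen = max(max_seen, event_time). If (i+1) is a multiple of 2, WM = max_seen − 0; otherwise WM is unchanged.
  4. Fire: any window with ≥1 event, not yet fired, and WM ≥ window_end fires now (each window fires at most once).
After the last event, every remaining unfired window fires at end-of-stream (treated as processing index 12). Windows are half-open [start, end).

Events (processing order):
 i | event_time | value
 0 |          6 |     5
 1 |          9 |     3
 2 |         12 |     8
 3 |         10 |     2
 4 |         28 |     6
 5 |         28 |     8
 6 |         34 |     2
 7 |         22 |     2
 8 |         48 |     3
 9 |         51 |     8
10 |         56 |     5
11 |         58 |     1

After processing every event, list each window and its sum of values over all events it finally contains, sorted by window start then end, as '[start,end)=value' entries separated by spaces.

i=0 t=6 v=5: → [6,18),[5,17),[4,16),[3,15),[2,14),[1,13),[0,12); WM=−∞
i=1 t=9 v=3: → [9,21),[8,20),[7,19),[6,18),[5,17),[4,16),[3,15),[2,14),[1,13),[0,12); WM=9
i=2 t=12 v=8: → [12,24),[11,23),[10,22),[9,21),[8,20),[7,19),[6,18),[5,17),[4,16),[3,15),[2,14),[1,13); WM=9
i=3 t=10 v=2: → [10,22),[9,21),[8,20),[7,19),[6,18),[5,17),[4,16),[3,15),[2,14),[1,13),[0,12); WM=12; [0,12) fires=10
i=4 t=28 v=6: → [28,40),[27,39),[26,38),[25,37),[24,36),[23,35),[22,34),[21,33),[20,32),[19,31),[18,30),[17,29); WM=12
i=5 t=28 v=8: → [28,40),[27,39),[26,38),[25,37),[24,36),[23,35),[22,34),[21,33),[20,32),[19,31),[18,30),[17,29); WM=28; [1,13) fires=18 [2,14) fires=18 [3,15) fires=18 [4,16) fires=18 [5,17) fires=18 [6,18) fires=18 [7,19) fires=13 [8,20) fires=13 [9,21) fires=13 [10,22) fires=10 [11,23) fires=8 [12,24) fires=8
i=6 t=34 v=2: → [34,46),[33,45),[32,44),[31,43),[30,42),[29,41),[28,40),[27,39),[26,38),[25,37),[24,36),[23,35); WM=28
i=7 t=22 v=2: DROP (t<28-3); WM=34; [17,29) fires=14 [18,30) fires=14 [19,31) fires=14 [20,32) fires=14 [21,33) fires=14 [22,34) fires=14
i=8 t=48 v=3: → [48,60),[47,59),[46,58),[45,57),[44,56),[43,55),[42,54),[41,53),[40,52),[39,51),[38,50),[37,49); WM=34
i=9 t=51 v=8: → [51,63),[50,62),[49,61),[48,60),[47,59),[46,58),[45,57),[44,56),[43,55),[42,54),[41,53),[40,52); WM=51; [23,35) fires=16 [24,36) fires=16 [25,37) fires=16 [26,38) fires=16 [27,39) fires=16 [28,40) fires=16 [29,41) fires=2 [30,42) fires=2 [31,43) fires=2 [32,44) fires=2 [33,45) fires=2 [34,46) fires=2 [37,49) fires=3 [38,50) fires=3 [39,51) fires=3
i=10 t=56 v=5: → [56,68),[55,67),[54,66),[53,65),[52,64),[51,63),[50,62),[49,61),[48,60),[47,59),[46,58),[45,57); WM=51
i=11 t=58 v=1: → [58,70),[57,69),[56,68),[55,67),[54,66),[53,65),[52,64),[51,63),[50,62),[49,61),[48,60),[47,59); WM=58; [40,52) fires=11 [41,53) fires=11 [42,54) fires=11 [43,55) fires=11 [44,56) fires=11 [45,57) fires=16 [46,58) fires=16

[0,12)=10 [1,13)=18 [2,14)=18 [3,15)=18 [4,16)=18 [5,17)=18 [6,18)=18 [7,19)=13 [8,20)=13 [9,21)=13 [10,22)=10 [11,23)=8 [12,24)=8 [17,29)=14 [18,30)=14 [19,31)=14 [20,32)=14 [21,33)=14 [22,34)=14 [23,35)=16 [24,36)=16 [25,37)=16 [26,38)=16 [27,39)=16 [28,40)=16 [29,41)=2 [30,42)=2 [31,43)=2 [32,44)=2 [33,45)=2 [34,46)=2 [37,49)=3 [38,50)=3 [39,51)=3 [40,52)=11 [41,53)=11 [42,54)=11 [43,55)=11 [44,56)=11 [45,57)=16 [46,58)=16 [47,59)=17 [48,60)=17 [49,61)=14 [50,62)=14 [51,63)=14 [52,64)=6 [53,65)=6 [54,66)=6 [55,67)=6 [56,68)=6 [57,69)=1 [58,70)=1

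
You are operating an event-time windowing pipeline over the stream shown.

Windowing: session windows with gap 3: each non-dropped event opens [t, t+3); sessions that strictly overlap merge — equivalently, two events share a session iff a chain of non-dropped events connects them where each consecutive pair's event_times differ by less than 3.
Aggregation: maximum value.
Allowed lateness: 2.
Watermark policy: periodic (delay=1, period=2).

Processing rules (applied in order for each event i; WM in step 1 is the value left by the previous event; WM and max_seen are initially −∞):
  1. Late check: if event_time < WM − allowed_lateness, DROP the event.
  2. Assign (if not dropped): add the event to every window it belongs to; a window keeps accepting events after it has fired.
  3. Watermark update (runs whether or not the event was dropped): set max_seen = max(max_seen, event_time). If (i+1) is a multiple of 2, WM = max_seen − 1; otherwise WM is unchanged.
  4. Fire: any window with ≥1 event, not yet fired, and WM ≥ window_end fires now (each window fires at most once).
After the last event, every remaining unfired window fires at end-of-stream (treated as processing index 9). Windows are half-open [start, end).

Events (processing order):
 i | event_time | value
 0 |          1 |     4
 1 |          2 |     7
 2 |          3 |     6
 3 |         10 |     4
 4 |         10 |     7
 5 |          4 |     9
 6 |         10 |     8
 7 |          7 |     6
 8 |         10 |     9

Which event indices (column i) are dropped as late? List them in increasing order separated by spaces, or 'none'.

5

i=0 t=1 v=4: → [1,4); WM=−∞
i=1 t=2 v=7: → [1,5); WM=1
i=2 t=3 v=6: → [1,6); WM=1
i=3 t=10 v=4: → [10,13); WM=9
i=4 t=10 v=7: → [10,13); WM=9
i=5 t=4 v=9: DROP (t<9-2); WM=9
i=6 t=10 v=8: → [10,13); WM=9
i=7 t=7 v=6: → [7,10); WM=9
i=8 t=10 v=9: → [10,13); WM=9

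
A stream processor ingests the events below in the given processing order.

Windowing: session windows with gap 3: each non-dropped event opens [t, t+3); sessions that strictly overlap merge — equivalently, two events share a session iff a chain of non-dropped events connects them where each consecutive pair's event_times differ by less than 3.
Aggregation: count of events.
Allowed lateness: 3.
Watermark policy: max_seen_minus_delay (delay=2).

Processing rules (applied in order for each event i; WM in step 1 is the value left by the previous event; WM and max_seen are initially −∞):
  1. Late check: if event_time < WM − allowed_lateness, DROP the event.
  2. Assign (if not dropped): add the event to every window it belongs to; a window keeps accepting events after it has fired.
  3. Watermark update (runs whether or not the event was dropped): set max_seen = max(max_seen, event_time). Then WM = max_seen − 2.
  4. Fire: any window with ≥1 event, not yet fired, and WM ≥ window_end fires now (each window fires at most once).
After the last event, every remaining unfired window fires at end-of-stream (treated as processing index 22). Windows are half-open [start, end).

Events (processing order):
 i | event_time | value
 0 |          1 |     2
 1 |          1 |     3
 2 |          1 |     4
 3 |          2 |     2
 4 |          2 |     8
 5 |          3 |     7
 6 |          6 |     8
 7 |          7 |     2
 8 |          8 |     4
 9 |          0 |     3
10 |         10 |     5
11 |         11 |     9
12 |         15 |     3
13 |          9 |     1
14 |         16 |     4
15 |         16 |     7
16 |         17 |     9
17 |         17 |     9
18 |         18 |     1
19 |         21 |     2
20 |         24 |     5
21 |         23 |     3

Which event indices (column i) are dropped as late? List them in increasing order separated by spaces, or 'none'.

i=0 t=1 v=2: → [1,4); WM=-1
i=1 t=1 v=3: → [1,4); WM=-1
i=2 t=1 v=4: → [1,4); WM=-1
i=3 t=2 v=2: → [1,5); WM=0
i=4 t=2 v=8: → [1,5); WM=0
i=5 t=3 v=7: → [1,6); WM=1
i=6 t=6 v=8: → [6,9); WM=4
i=7 t=7 v=2: → [6,10); WM=5
i=8 t=8 v=4: → [6,11); WM=6
i=9 t=0 v=3: DROP (t<6-3); WM=6
i=10 t=10 v=5: → [6,13); WM=8
i=11 t=11 v=9: → [6,14); WM=9
i=12 t=15 v=3: → [15,18); WM=13
i=13 t=9 v=1: DROP (t<13-3); WM=13
i=14 t=16 v=4: → [15,19); WM=14
i=15 t=16 v=7: → [15,19); WM=14
i=16 t=17 v=9: → [15,20); WM=15
i=17 t=17 v=9: → [15,20); WM=15
i=18 t=18 v=1: → [15,21); WM=16
i=19 t=21 v=2: → [21,24); WM=19
i=20 t=24 v=5: → [24,27); WM=22
i=21 t=23 v=3: → [21,27); WM=22

9 13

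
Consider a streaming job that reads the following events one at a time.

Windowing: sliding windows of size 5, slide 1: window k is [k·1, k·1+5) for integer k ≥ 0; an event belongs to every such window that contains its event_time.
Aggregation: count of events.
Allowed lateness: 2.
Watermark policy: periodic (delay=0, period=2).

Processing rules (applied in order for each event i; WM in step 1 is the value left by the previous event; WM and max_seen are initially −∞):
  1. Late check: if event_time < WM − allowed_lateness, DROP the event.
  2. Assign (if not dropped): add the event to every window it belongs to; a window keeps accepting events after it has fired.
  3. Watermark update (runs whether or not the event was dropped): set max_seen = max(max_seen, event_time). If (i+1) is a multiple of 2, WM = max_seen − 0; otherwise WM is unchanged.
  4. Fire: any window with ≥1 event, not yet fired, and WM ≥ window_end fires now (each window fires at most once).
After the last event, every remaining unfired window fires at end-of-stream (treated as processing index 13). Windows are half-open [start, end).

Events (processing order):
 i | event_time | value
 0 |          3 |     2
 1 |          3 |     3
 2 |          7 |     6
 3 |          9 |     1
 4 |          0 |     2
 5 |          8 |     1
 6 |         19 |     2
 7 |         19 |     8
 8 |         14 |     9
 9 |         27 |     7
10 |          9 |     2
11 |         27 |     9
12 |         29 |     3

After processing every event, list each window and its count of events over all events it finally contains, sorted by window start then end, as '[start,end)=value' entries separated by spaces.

i=0 t=3 v=2: → [3,8),[2,7),[1,6),[0,5); WM=−∞
i=1 t=3 v=3: → [3,8),[2,7),[1,6),[0,5); WM=3
i=2 t=7 v=6: → [7,12),[6,11),[5,10),[4,9),[3,8); WM=3
i=3 t=9 v=1: → [9,14),[8,13),[7,12),[6,11),[5,10); WM=9; [0,5) fires=2 [1,6) fires=2 [2,7) fires=2 [3,8) fires=3 [4,9) fires=1
i=4 t=0 v=2: DROP (t<9-2); WM=9
i=5 t=8 v=1: → [8,13),[7,12),[6,11),[5,10),[4,9); WM=9
i=6 t=19 v=2: → [19,24),[18,23),[17,22),[16,21),[15,20); WM=9
i=7 t=19 v=8: → [19,24),[18,23),[17,22),[16,21),[15,20); WM=19; [5,10) fires=3 [6,11) fires=3 [7,12) fires=3 [8,13) fires=2 [9,14) fires=1
i=8 t=14 v=9: DROP (t<19-2); WM=19
i=9 t=27 v=7: → [27,32),[26,31),[25,30),[24,29),[23,28); WM=27; [15,20) fires=2 [16,21) fires=2 [17,22) fires=2 [18,23) fires=2 [19,24) fires=2
i=10 t=9 v=2: DROP (t<27-2); WM=27
i=11 t=27 v=9: → [27,32),[26,31),[25,30),[24,29),[23,28); WM=27
i=12 t=29 v=3: → [29,34),[28,33),[27,32),[26,31),[25,30); WM=27

[0,5)=2 [1,6)=2 [2,7)=2 [3,8)=3 [4,9)=2 [5,10)=3 [6,11)=3 [7,12)=3 [8,13)=2 [9,14)=1 [15,20)=2 [16,21)=2 [17,22)=2 [18,23)=2 [19,24)=2 [23,28)=2 [24,29)=2 [25,30)=3 [26,31)=3 [27,32)=3 [28,33)=1 [29,34)=1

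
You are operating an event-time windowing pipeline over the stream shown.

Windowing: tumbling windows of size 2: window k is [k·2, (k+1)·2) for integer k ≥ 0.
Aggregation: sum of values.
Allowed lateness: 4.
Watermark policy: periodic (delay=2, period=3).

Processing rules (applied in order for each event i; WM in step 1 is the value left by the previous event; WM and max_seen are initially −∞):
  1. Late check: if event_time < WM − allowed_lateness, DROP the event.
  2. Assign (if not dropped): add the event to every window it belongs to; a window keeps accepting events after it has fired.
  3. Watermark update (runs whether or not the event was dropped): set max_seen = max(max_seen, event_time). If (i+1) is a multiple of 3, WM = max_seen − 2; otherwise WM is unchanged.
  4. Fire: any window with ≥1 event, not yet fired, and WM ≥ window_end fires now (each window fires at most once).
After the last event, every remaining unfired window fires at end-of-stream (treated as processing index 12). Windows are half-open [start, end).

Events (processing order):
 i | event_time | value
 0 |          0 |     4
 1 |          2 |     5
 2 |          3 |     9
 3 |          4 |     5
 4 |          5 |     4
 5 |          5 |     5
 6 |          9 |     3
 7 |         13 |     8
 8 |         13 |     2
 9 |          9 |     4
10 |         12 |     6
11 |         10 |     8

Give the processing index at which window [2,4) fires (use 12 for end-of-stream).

i=0 t=0 v=4: → [0,2); WM=−∞
i=1 t=2 v=5: → [2,4); WM=−∞
i=2 t=3 v=9: → [2,4); WM=1
i=3 t=4 v=5: → [4,6); WM=1
i=4 t=5 v=4: → [4,6); WM=1
i=5 t=5 v=5: → [4,6); WM=3; [0,2) fires=4
i=6 t=9 v=3: → [8,10); WM=3
i=7 t=13 v=8: → [12,14); WM=3
i=8 t=13 v=2: → [12,14); WM=11; [2,4) fires=14 [4,6) fires=14 [8,10) fires=3
i=9 t=9 v=4: → [8,10); WM=11
i=10 t=12 v=6: → [12,14); WM=11
i=11 t=10 v=8: → [10,12); WM=11

8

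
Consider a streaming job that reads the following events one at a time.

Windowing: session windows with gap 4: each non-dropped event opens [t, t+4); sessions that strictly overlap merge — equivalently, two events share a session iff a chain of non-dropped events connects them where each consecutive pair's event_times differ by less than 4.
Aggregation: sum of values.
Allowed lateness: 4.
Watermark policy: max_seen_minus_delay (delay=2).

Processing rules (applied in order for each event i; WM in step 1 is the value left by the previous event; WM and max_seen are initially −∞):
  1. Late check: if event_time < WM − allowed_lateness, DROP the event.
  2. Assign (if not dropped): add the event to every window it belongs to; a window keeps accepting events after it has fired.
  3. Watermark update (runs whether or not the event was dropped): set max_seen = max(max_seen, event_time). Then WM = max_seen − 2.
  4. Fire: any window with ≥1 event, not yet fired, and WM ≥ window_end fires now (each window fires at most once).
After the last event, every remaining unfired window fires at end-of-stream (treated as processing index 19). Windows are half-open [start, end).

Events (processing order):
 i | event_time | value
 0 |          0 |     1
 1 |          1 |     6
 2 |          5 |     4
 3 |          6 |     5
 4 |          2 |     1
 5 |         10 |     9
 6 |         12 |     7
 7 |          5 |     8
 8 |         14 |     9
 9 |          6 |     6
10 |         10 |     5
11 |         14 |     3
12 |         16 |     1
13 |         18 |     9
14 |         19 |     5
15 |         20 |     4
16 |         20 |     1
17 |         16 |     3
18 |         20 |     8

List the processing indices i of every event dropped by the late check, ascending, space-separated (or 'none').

7 9

i=0 t=0 v=1: → [0,4); WM=-2
i=1 t=1 v=6: → [0,5); WM=-1
i=2 t=5 v=4: → [5,9); WM=3
i=3 t=6 v=5: → [5,10); WM=4
i=4 t=2 v=1: → [0,10); WM=4
i=5 t=10 v=9: → [10,14); WM=8
i=6 t=12 v=7: → [10,16); WM=10
i=7 t=5 v=8: DROP (t<10-4); WM=10
i=8 t=14 v=9: → [10,18); WM=12
i=9 t=6 v=6: DROP (t<12-4); WM=12
i=10 t=10 v=5: → [10,18); WM=12
i=11 t=14 v=3: → [10,18); WM=12
i=12 t=16 v=1: → [10,20); WM=14
i=13 t=18 v=9: → [10,22); WM=16
i=14 t=19 v=5: → [10,23); WM=17
i=15 t=20 v=4: → [10,24); WM=18
i=16 t=20 v=1: → [10,24); WM=18
i=17 t=16 v=3: → [10,24); WM=18
i=18 t=20 v=8: → [10,24); WM=18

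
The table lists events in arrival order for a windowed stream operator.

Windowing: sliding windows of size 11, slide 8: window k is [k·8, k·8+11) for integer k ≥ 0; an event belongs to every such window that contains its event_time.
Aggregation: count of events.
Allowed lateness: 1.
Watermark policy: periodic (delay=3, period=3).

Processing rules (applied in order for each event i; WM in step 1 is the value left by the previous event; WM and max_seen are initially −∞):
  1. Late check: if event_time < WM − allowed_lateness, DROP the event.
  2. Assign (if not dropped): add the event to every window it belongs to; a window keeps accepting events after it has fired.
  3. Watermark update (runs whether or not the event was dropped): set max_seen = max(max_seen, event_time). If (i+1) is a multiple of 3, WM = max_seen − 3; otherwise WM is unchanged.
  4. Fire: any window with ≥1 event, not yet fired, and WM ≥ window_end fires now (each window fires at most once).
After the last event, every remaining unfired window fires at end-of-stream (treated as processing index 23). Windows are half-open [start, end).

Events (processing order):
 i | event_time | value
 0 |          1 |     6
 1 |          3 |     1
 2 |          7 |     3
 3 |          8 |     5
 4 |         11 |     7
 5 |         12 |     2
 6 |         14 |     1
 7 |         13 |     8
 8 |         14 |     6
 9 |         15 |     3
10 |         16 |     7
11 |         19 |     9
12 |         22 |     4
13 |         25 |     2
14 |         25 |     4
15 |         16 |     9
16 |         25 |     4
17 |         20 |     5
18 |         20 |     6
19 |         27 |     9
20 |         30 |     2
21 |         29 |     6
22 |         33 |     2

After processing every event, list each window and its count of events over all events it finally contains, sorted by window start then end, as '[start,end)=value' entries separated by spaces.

[0,11)=4 [8,19)=8 [16,27)=6 [24,35)=7 [32,43)=1

i=0 t=1 v=6: → [0,11); WM=−∞
i=1 t=3 v=1: → [0,11); WM=−∞
i=2 t=7 v=3: → [0,11); WM=4
i=3 t=8 v=5: → [8,19),[0,11); WM=4
i=4 t=11 v=7: → [8,19); WM=4
i=5 t=12 v=2: → [8,19); WM=9
i=6 t=14 v=1: → [8,19); WM=9
i=7 t=13 v=8: → [8,19); WM=9
i=8 t=14 v=6: → [8,19); WM=11; [0,11) fires=4
i=9 t=15 v=3: → [8,19); WM=11
i=10 t=16 v=7: → [16,27),[8,19); WM=11
i=11 t=19 v=9: → [16,27); WM=16
i=12 t=22 v=4: → [16,27); WM=16
i=13 t=25 v=2: → [24,35),[16,27); WM=16
i=14 t=25 v=4: → [24,35),[16,27); WM=22; [8,19) fires=8
i=15 t=16 v=9: DROP (t<22-1); WM=22
i=16 t=25 v=4: → [24,35),[16,27); WM=22
i=17 t=20 v=5: DROP (t<22-1); WM=22
i=18 t=20 v=6: DROP (t<22-1); WM=22
i=19 t=27 v=9: → [24,35); WM=22
i=20 t=30 v=2: → [24,35); WM=27; [16,27) fires=6
i=21 t=29 v=6: → [24,35); WM=27
i=22 t=33 v=2: → [32,43),[24,35); WM=27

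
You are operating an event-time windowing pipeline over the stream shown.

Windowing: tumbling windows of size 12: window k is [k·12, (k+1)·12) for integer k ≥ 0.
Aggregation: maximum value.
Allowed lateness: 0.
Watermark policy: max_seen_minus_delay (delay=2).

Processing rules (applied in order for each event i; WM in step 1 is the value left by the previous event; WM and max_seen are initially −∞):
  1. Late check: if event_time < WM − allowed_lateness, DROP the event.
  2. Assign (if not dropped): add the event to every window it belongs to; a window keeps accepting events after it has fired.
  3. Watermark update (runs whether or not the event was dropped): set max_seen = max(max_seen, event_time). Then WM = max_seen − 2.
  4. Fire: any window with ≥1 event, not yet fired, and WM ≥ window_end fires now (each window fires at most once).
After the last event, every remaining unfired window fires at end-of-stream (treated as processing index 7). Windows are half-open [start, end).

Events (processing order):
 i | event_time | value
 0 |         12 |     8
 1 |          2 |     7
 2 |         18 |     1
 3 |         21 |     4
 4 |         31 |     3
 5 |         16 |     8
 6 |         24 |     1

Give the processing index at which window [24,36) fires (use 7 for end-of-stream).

7

i=0 t=12 v=8: → [12,24); WM=10
i=1 t=2 v=7: DROP (t<10-0); WM=10
i=2 t=18 v=1: → [12,24); WM=16
i=3 t=21 v=4: → [12,24); WM=19
i=4 t=31 v=3: → [24,36); WM=29; [12,24) fires=8
i=5 t=16 v=8: DROP (t<29-0); WM=29
i=6 t=24 v=1: DROP (t<29-0); WM=29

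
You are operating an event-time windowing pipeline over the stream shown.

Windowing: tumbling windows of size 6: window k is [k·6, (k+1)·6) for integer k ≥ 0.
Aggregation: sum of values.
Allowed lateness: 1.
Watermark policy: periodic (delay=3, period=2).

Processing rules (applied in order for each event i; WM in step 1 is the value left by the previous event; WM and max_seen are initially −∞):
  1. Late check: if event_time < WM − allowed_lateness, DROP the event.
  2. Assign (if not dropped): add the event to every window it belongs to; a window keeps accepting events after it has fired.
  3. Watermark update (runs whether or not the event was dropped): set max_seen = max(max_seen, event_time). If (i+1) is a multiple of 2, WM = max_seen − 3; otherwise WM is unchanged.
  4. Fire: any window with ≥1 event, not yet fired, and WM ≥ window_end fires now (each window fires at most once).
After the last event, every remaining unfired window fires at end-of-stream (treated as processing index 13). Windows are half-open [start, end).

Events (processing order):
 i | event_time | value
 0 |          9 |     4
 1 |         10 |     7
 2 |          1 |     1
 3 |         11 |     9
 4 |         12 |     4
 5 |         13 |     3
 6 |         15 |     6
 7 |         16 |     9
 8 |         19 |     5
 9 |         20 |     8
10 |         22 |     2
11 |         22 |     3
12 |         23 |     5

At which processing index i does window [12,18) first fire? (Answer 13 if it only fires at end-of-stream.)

11

i=0 t=9 v=4: → [6,12); WM=−∞
i=1 t=10 v=7: → [6,12); WM=7
i=2 t=1 v=1: DROP (t<7-1); WM=7
i=3 t=11 v=9: → [6,12); WM=8
i=4 t=12 v=4: → [12,18); WM=8
i=5 t=13 v=3: → [12,18); WM=10
i=6 t=15 v=6: → [12,18); WM=10
i=7 t=16 v=9: → [12,18); WM=13; [6,12) fires=20
i=8 t=19 v=5: → [18,24); WM=13
i=9 t=20 v=8: → [18,24); WM=17
i=10 t=22 v=2: → [18,24); WM=17
i=11 t=22 v=3: → [18,24); WM=19; [12,18) fires=22
i=12 t=23 v=5: → [18,24); WM=19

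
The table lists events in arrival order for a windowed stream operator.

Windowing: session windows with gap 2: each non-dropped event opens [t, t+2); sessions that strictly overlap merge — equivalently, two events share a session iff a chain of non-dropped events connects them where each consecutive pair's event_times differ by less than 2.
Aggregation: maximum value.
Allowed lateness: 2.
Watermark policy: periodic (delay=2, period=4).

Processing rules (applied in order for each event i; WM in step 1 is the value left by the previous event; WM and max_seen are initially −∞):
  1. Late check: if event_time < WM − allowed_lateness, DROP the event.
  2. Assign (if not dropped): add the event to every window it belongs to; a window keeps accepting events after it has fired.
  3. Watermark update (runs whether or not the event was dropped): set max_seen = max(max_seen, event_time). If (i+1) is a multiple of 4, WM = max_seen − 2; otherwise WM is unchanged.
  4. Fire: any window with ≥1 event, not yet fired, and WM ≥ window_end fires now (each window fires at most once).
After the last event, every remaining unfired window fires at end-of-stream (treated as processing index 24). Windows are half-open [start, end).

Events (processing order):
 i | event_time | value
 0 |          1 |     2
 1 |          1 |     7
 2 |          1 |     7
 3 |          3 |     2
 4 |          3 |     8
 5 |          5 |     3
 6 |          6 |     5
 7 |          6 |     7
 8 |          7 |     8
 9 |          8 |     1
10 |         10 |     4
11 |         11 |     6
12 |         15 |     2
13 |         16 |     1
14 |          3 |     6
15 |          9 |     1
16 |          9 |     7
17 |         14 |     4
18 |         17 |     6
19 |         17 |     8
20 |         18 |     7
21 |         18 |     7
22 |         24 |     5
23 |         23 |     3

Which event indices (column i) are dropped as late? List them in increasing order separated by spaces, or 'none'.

i=0 t=1 v=2: → [1,3); WM=−∞
i=1 t=1 v=7: → [1,3); WM=−∞
i=2 t=1 v=7: → [1,3); WM=−∞
i=3 t=3 v=2: → [3,5); WM=1
i=4 t=3 v=8: → [3,5); WM=1
i=5 t=5 v=3: → [5,7); WM=1
i=6 t=6 v=5: → [5,8); WM=1
i=7 t=6 v=7: → [5,8); WM=4
i=8 t=7 v=8: → [5,9); WM=4
i=9 t=8 v=1: → [5,10); WM=4
i=10 t=10 v=4: → [10,12); WM=4
i=11 t=11 v=6: → [10,13); WM=9
i=12 t=15 v=2: → [15,17); WM=9
i=13 t=16 v=1: → [15,18); WM=9
i=14 t=3 v=6: DROP (t<9-2); WM=9
i=15 t=9 v=1: → [5,13); WM=14
i=16 t=9 v=7: DROP (t<14-2); WM=14
i=17 t=14 v=4: → [14,18); WM=14
i=18 t=17 v=6: → [14,19); WM=14
i=19 t=17 v=8: → [14,19); WM=15
i=20 t=18 v=7: → [14,20); WM=15
i=21 t=18 v=7: → [14,20); WM=15
i=22 t=24 v=5: → [24,26); WM=15
i=23 t=23 v=3: → [23,26); WM=22

14 16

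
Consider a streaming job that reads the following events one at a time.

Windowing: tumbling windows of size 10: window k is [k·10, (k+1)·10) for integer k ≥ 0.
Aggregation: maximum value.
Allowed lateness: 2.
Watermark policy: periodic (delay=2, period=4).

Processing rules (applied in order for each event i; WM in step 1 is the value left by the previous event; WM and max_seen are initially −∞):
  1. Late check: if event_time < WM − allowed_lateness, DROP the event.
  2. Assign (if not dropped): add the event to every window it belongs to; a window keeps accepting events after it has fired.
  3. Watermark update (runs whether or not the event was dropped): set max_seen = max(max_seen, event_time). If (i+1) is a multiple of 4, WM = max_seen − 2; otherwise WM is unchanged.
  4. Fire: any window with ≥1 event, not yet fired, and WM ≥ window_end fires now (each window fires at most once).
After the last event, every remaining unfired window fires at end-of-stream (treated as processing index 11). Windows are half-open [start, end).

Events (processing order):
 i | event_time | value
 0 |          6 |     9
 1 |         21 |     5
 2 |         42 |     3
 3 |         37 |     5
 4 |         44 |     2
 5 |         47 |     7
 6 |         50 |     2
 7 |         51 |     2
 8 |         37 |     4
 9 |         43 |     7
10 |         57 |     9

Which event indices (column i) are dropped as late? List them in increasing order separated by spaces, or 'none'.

i=0 t=6 v=9: → [0,10); WM=−∞
i=1 t=21 v=5: → [20,30); WM=−∞
i=2 t=42 v=3: → [40,50); WM=−∞
i=3 t=37 v=5: → [30,40); WM=40; [0,10) fires=9 [20,30) fires=5 [30,40) fires=5
i=4 t=44 v=2: → [40,50); WM=40
i=5 t=47 v=7: → [40,50); WM=40
i=6 t=50 v=2: → [50,60); WM=40
i=7 t=51 v=2: → [50,60); WM=49
i=8 t=37 v=4: DROP (t<49-2); WM=49
i=9 t=43 v=7: DROP (t<49-2); WM=49
i=10 t=57 v=9: → [50,60); WM=49

8 9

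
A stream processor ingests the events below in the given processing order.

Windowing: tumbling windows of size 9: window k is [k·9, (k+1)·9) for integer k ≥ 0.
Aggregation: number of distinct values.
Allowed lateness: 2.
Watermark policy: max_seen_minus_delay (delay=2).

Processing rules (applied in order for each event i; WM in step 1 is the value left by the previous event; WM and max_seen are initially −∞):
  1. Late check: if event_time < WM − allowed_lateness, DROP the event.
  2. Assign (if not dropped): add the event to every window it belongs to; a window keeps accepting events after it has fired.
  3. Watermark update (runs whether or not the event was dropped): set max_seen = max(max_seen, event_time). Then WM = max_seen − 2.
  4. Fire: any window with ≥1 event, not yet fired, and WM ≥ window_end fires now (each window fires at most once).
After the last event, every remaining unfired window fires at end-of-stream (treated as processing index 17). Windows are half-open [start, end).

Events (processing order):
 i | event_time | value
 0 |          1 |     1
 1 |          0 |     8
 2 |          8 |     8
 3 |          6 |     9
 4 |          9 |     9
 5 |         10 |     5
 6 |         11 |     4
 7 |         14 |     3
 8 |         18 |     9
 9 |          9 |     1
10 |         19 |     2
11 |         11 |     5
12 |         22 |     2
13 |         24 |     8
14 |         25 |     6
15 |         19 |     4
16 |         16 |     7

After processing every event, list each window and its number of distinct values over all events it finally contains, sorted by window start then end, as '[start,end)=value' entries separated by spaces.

[0,9)=3 [9,18)=4 [18,27)=4

i=0 t=1 v=1: → [0,9); WM=-1
i=1 t=0 v=8: → [0,9); WM=-1
i=2 t=8 v=8: → [0,9); WM=6
i=3 t=6 v=9: → [0,9); WM=6
i=4 t=9 v=9: → [9,18); WM=7
i=5 t=10 v=5: → [9,18); WM=8
i=6 t=11 v=4: → [9,18); WM=9; [0,9) fires=3
i=7 t=14 v=3: → [9,18); WM=12
i=8 t=18 v=9: → [18,27); WM=16
i=9 t=9 v=1: DROP (t<16-2); WM=16
i=10 t=19 v=2: → [18,27); WM=17
i=11 t=11 v=5: DROP (t<17-2); WM=17
i=12 t=22 v=2: → [18,27); WM=20; [9,18) fires=4
i=13 t=24 v=8: → [18,27); WM=22
i=14 t=25 v=6: → [18,27); WM=23
i=15 t=19 v=4: DROP (t<23-2); WM=23
i=16 t=16 v=7: DROP (t<23-2); WM=23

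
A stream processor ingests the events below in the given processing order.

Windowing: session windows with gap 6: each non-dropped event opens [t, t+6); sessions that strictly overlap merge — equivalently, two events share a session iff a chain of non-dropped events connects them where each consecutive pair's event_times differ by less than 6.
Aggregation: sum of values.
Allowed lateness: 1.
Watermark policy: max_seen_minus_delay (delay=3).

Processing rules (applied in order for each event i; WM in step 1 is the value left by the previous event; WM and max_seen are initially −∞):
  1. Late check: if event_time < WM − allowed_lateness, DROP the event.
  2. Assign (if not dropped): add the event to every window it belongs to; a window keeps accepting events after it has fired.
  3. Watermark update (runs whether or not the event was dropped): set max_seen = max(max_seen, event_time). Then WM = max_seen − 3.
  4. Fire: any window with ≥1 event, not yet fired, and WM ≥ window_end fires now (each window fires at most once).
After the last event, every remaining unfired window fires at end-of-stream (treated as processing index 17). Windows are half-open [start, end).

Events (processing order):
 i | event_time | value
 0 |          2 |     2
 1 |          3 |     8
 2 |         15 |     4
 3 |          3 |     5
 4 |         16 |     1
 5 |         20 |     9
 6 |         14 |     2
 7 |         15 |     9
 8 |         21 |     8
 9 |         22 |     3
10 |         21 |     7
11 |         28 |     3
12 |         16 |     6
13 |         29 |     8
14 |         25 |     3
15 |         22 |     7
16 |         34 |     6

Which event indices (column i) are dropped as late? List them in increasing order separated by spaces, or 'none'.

3 6 7 12 15

i=0 t=2 v=2: → [2,8); WM=-1
i=1 t=3 v=8: → [2,9); WM=0
i=2 t=15 v=4: → [15,21); WM=12
i=3 t=3 v=5: DROP (t<12-1); WM=12
i=4 t=16 v=1: → [15,22); WM=13
i=5 t=20 v=9: → [15,26); WM=17
i=6 t=14 v=2: DROP (t<17-1); WM=17
i=7 t=15 v=9: DROP (t<17-1); WM=17
i=8 t=21 v=8: → [15,27); WM=18
i=9 t=22 v=3: → [15,28); WM=19
i=10 t=21 v=7: → [15,28); WM=19
i=11 t=28 v=3: → [28,34); WM=25
i=12 t=16 v=6: DROP (t<25-1); WM=25
i=13 t=29 v=8: → [28,35); WM=26
i=14 t=25 v=3: → [15,35); WM=26
i=15 t=22 v=7: DROP (t<26-1); WM=26
i=16 t=34 v=6: → [15,40); WM=31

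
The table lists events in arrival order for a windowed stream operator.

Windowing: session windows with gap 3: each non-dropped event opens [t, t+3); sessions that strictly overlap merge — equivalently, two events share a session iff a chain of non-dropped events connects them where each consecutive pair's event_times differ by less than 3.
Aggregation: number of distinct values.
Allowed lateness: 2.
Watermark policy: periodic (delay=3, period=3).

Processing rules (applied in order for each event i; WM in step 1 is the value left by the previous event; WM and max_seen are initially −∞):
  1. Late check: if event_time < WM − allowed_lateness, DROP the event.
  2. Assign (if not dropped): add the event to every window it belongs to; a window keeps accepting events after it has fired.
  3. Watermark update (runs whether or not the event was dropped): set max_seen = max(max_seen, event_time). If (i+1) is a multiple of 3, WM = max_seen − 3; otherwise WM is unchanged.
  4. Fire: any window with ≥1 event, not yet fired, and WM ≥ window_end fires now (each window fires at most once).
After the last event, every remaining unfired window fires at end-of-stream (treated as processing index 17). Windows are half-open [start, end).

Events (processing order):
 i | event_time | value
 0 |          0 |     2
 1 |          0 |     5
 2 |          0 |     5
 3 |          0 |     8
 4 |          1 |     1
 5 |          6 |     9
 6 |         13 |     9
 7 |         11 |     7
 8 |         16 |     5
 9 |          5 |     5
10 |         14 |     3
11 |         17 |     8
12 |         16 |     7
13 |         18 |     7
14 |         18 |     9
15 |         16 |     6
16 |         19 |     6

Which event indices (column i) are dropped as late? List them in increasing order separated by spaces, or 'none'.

9

i=0 t=0 v=2: → [0,3); WM=−∞
i=1 t=0 v=5: → [0,3); WM=−∞
i=2 t=0 v=5: → [0,3); WM=-3
i=3 t=0 v=8: → [0,3); WM=-3
i=4 t=1 v=1: → [0,4); WM=-3
i=5 t=6 v=9: → [6,9); WM=3
i=6 t=13 v=9: → [13,16); WM=3
i=7 t=11 v=7: → [11,16); WM=3
i=8 t=16 v=5: → [16,19); WM=13
i=9 t=5 v=5: DROP (t<13-2); WM=13
i=10 t=14 v=3: → [11,19); WM=13
i=11 t=17 v=8: → [11,20); WM=14
i=12 t=16 v=7: → [11,20); WM=14
i=13 t=18 v=7: → [11,21); WM=14
i=14 t=18 v=9: → [11,21); WM=15
i=15 t=16 v=6: → [11,21); WM=15
i=16 t=19 v=6: → [11,22); WM=15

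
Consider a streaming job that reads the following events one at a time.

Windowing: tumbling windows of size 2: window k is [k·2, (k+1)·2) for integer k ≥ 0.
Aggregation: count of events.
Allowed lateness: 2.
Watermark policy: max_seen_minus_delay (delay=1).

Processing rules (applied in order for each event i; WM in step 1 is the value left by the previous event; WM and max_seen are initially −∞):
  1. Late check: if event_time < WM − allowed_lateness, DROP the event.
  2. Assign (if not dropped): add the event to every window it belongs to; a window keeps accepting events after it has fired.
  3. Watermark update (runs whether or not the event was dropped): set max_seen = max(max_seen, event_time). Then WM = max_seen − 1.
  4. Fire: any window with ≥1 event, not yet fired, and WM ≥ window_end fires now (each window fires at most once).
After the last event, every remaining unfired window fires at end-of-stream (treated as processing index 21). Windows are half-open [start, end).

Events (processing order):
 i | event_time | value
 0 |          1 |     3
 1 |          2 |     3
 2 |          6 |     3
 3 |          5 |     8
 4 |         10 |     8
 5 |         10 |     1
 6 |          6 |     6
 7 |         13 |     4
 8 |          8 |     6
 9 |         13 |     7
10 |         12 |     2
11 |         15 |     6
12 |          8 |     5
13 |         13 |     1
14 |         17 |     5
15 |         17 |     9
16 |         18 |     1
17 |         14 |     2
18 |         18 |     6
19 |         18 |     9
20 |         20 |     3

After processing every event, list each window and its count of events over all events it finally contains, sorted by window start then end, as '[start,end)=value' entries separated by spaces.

[0,2)=1 [2,4)=1 [4,6)=1 [6,8)=1 [10,12)=2 [12,14)=4 [14,16)=1 [16,18)=2 [18,20)=3 [20,22)=1

i=0 t=1 v=3: → [0,2); WM=0
i=1 t=2 v=3: → [2,4); WM=1
i=2 t=6 v=3: → [6,8); WM=5; [0,2) fires=1 [2,4) fires=1
i=3 t=5 v=8: → [4,6); WM=5
i=4 t=10 v=8: → [10,12); WM=9; [4,6) fires=1 [6,8) fires=1
i=5 t=10 v=1: → [10,12); WM=9
i=6 t=6 v=6: DROP (t<9-2); WM=9
i=7 t=13 v=4: → [12,14); WM=12; [10,12) fires=2
i=8 t=8 v=6: DROP (t<12-2); WM=12
i=9 t=13 v=7: → [12,14); WM=12
i=10 t=12 v=2: → [12,14); WM=12
i=11 t=15 v=6: → [14,16); WM=14; [12,14) fires=3
i=12 t=8 v=5: DROP (t<14-2); WM=14
i=13 t=13 v=1: → [12,14); WM=14
i=14 t=17 v=5: → [16,18); WM=16; [14,16) fires=1
i=15 t=17 v=9: → [16,18); WM=16
i=16 t=18 v=1: → [18,20); WM=17
i=17 t=14 v=2: DROP (t<17-2); WM=17
i=18 t=18 v=6: → [18,20); WM=17
i=19 t=18 v=9: → [18,20); WM=17
i=20 t=20 v=3: → [20,22); WM=19; [16,18) fires=2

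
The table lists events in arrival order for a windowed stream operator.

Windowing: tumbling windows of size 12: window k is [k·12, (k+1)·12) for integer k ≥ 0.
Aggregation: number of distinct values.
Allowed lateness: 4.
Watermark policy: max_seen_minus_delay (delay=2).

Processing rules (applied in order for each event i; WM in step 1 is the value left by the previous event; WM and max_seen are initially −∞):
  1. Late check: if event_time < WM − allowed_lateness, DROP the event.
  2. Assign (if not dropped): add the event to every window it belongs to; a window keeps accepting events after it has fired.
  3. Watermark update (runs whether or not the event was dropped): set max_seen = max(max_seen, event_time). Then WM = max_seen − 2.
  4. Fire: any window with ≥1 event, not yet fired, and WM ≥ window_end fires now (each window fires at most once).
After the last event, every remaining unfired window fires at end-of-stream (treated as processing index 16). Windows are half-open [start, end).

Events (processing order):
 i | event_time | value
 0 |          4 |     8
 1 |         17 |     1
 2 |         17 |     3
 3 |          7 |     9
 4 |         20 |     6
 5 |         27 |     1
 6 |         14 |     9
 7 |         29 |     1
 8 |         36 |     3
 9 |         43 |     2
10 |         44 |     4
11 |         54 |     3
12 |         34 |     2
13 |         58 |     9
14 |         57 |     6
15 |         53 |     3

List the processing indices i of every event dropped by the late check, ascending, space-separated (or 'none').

i=0 t=4 v=8: → [0,12); WM=2
i=1 t=17 v=1: → [12,24); WM=15; [0,12) fires=1
i=2 t=17 v=3: → [12,24); WM=15
i=3 t=7 v=9: DROP (t<15-4); WM=15
i=4 t=20 v=6: → [12,24); WM=18
i=5 t=27 v=1: → [24,36); WM=25; [12,24) fires=3
i=6 t=14 v=9: DROP (t<25-4); WM=25
i=7 t=29 v=1: → [24,36); WM=27
i=8 t=36 v=3: → [36,48); WM=34
i=9 t=43 v=2: → [36,48); WM=41; [24,36) fires=1
i=10 t=44 v=4: → [36,48); WM=42
i=11 t=54 v=3: → [48,60); WM=52; [36,48) fires=3
i=12 t=34 v=2: DROP (t<52-4); WM=52
i=13 t=58 v=9: → [48,60); WM=56
i=14 t=57 v=6: → [48,60); WM=56
i=15 t=53 v=3: → [48,60); WM=56

3 6 12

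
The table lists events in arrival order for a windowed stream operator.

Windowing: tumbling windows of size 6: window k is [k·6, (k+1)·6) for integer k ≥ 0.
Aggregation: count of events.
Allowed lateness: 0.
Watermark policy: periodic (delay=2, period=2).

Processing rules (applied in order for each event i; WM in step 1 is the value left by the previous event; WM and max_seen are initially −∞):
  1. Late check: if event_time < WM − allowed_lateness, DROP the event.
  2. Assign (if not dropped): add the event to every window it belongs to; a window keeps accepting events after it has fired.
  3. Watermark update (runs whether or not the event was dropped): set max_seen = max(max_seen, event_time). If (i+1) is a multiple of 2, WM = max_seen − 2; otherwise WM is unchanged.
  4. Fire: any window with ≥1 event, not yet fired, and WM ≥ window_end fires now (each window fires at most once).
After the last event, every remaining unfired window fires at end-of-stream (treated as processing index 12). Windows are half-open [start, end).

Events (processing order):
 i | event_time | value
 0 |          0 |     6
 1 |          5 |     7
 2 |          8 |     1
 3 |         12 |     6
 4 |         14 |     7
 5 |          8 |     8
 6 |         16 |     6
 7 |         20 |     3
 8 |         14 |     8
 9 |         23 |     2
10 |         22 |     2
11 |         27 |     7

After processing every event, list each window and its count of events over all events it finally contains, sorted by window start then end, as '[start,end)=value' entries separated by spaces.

[0,6)=2 [6,12)=1 [12,18)=3 [18,24)=3 [24,30)=1

i=0 t=0 v=6: → [0,6); WM=−∞
i=1 t=5 v=7: → [0,6); WM=3
i=2 t=8 v=1: → [6,12); WM=3
i=3 t=12 v=6: → [12,18); WM=10; [0,6) fires=2
i=4 t=14 v=7: → [12,18); WM=10
i=5 t=8 v=8: DROP (t<10-0); WM=12; [6,12) fires=1
i=6 t=16 v=6: → [12,18); WM=12
i=7 t=20 v=3: → [18,24); WM=18; [12,18) fires=3
i=8 t=14 v=8: DROP (t<18-0); WM=18
i=9 t=23 v=2: → [18,24); WM=21
i=10 t=22 v=2: → [18,24); WM=21
i=11 t=27 v=7: → [24,30); WM=25; [18,24) fires=3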